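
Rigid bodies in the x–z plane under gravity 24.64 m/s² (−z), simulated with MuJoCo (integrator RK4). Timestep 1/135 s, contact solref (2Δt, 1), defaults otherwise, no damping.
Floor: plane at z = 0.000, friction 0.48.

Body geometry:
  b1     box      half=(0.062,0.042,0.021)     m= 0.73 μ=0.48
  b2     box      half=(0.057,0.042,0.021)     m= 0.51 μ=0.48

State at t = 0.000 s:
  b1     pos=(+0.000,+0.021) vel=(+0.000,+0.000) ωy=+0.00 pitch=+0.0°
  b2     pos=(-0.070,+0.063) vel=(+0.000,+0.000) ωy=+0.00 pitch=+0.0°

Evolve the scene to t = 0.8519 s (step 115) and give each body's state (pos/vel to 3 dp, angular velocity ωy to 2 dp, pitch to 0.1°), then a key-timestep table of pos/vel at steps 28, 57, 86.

State at t = 0.8519 s:
  b1     pos=(+0.001,+0.021) vel=(+0.001,+0.000) ωy=+0.00 pitch=+0.0°
  b2     pos=(-0.082,+0.052) vel=(-0.001,-0.001) ωy=+0.04 pitch=-39.5°

Key-timestep trajectory:
   step    t(s)  b1.x    b1.z    b1.vx   b1.vz   b2.x    b2.z    b2.vx   b2.vz 
     28  0.2074   +0.000  +0.021  +0.001  +0.000   -0.080  +0.053  -0.018  +0.012
     57  0.4222   +0.000  +0.021  +0.001  +0.000   -0.081  +0.053  -0.001  -0.001
     86  0.6370   +0.000  +0.021  +0.001  +0.000   -0.081  +0.053  -0.001  -0.001


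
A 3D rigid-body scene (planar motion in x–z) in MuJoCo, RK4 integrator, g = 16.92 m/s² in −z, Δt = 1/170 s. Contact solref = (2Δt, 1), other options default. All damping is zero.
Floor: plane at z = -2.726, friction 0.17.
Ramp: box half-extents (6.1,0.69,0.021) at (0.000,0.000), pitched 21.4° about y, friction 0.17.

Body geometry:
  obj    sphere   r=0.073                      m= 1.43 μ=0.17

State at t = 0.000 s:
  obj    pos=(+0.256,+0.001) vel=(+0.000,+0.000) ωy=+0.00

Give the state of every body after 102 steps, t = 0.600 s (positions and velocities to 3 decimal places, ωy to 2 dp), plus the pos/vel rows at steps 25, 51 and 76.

State at t = 0.600 s:
  obj    pos=(+0.995,-0.289) vel=(+2.464,-0.966) ωy=+36.23

Key-timestep trajectory:
   step    t(s)  obj.x    obj.z    obj.vx   obj.vz 
     25  0.1471   +0.300  -0.017  +0.604  -0.237
     51  0.3000   +0.441  -0.072  +1.232  -0.483
     76  0.4471   +0.666  -0.160  +1.836  -0.719


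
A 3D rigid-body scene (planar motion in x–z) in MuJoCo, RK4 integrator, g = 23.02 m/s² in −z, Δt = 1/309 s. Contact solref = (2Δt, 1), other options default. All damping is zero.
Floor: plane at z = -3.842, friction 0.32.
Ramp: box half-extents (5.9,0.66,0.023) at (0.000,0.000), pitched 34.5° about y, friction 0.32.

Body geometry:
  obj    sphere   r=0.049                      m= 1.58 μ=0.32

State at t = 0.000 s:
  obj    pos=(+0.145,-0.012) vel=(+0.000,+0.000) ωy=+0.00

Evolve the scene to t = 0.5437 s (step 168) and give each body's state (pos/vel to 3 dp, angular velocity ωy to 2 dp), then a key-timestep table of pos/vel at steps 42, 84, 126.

State at t = 0.5437 s:
  obj    pos=(+1.280,-0.792) vel=(+4.173,-2.868) ωy=+103.31

Key-timestep trajectory:
   step    t(s)  obj.x    obj.z    obj.vx   obj.vz 
     42  0.1359   +0.216  -0.061  +1.044  -0.717
     84  0.2718   +0.429  -0.207  +2.087  -1.434
    126  0.4078   +0.783  -0.451  +3.130  -2.151


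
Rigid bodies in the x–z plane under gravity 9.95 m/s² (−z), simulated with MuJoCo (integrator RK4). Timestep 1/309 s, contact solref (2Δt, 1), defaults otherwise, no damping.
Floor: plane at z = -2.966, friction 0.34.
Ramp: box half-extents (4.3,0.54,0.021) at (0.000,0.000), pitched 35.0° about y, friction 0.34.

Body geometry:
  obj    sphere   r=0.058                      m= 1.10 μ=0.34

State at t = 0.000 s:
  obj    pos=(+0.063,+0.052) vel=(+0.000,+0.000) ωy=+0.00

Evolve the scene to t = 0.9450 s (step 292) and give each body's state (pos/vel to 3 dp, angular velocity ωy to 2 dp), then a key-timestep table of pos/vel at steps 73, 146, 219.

State at t = 0.9450 s:
  obj    pos=(+1.554,-0.992) vel=(+3.156,-2.210) ωy=+66.41

Key-timestep trajectory:
   step    t(s)  obj.x    obj.z    obj.vx   obj.vz 
     73  0.2362   +0.156  -0.013  +0.789  -0.552
    146  0.4725   +0.436  -0.209  +1.578  -1.105
    219  0.7087   +0.902  -0.535  +2.367  -1.657


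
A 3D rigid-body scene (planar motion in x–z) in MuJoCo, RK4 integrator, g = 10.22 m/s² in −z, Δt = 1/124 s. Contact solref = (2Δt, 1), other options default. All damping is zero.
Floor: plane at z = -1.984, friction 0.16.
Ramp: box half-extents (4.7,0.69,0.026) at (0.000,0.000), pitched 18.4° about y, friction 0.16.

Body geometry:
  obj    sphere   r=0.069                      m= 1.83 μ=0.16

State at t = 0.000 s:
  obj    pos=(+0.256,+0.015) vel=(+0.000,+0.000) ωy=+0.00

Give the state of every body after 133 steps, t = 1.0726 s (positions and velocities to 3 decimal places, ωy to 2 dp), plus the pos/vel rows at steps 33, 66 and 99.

State at t = 1.0726 s:
  obj    pos=(+1.514,-0.403) vel=(+2.345,-0.780) ωy=+35.81

Key-timestep trajectory:
   step    t(s)  obj.x    obj.z    obj.vx   obj.vz 
     33  0.2661   +0.334  -0.011  +0.582  -0.194
     66  0.5323   +0.566  -0.088  +1.164  -0.387
     99  0.7984   +0.953  -0.217  +1.746  -0.581


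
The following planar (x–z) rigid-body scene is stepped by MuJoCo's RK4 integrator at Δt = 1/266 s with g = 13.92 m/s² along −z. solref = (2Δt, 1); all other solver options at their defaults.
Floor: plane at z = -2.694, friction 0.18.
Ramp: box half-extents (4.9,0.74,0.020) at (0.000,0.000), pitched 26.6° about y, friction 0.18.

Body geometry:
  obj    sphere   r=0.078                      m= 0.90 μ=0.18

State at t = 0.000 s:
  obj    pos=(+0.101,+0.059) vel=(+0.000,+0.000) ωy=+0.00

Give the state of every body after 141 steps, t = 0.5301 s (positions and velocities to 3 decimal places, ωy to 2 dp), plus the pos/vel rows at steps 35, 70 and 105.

State at t = 0.5301 s:
  obj    pos=(+0.660,-0.221) vel=(+2.110,-1.057) ωy=+30.24

Key-timestep trajectory:
   step    t(s)  obj.x    obj.z    obj.vx   obj.vz 
     35  0.1316   +0.136  +0.042  +0.524  -0.262
     70  0.2632   +0.239  -0.010  +1.048  -0.525
    105  0.3947   +0.411  -0.096  +1.572  -0.787


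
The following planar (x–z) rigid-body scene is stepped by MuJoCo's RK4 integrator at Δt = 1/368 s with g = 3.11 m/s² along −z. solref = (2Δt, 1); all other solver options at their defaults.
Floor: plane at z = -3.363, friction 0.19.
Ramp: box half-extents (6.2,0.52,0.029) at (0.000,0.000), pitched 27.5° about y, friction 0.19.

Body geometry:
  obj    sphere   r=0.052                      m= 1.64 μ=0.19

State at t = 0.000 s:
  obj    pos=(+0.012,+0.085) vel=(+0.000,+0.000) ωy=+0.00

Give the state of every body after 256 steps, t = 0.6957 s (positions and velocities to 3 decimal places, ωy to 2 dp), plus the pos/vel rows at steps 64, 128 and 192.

State at t = 0.6957 s:
  obj    pos=(+0.232,-0.030) vel=(+0.633,-0.330) ωy=+13.72

Key-timestep trajectory:
   step    t(s)  obj.x    obj.z    obj.vx   obj.vz 
     64  0.1739   +0.026  +0.078  +0.158  -0.082
    128  0.3478   +0.067  +0.056  +0.317  -0.165
    192  0.5217   +0.136  +0.021  +0.475  -0.247


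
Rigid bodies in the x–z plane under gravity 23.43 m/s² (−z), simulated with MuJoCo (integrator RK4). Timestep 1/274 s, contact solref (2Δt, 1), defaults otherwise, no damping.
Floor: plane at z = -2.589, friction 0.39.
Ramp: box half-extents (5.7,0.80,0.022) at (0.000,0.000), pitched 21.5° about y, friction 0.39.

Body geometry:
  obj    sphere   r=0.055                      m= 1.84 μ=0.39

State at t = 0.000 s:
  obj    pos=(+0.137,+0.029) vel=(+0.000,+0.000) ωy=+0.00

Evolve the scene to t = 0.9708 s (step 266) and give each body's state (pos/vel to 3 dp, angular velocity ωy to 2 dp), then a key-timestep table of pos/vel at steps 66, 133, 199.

State at t = 0.9708 s:
  obj    pos=(+2.826,-1.031) vel=(+5.540,-2.182) ωy=+108.25

Key-timestep trajectory:
   step    t(s)  obj.x    obj.z    obj.vx   obj.vz 
     66  0.2409   +0.303  -0.036  +1.375  -0.542
    133  0.4854   +0.809  -0.236  +2.770  -1.091
    199  0.7263   +1.642  -0.564  +4.145  -1.633


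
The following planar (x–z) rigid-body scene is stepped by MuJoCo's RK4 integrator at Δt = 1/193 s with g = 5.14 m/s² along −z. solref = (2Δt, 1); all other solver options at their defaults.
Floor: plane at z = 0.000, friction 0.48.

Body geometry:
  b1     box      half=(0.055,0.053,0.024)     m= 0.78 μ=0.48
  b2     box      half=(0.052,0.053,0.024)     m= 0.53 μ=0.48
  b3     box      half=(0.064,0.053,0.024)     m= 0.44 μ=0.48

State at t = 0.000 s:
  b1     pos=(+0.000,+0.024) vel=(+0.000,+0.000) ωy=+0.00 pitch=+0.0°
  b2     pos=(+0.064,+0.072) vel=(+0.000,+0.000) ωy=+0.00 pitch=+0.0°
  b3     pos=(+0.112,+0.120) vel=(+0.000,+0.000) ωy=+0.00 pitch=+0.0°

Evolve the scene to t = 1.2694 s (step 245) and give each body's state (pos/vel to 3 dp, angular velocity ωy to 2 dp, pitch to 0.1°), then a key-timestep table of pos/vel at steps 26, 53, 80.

State at t = 1.2694 s:
  b1     pos=(+0.000,+0.024) vel=(+0.000,+0.000) ωy=+0.00 pitch=+0.0°
  b2     pos=(+0.080,+0.055) vel=(+0.000,+0.000) ωy=-0.01 pitch=+50.2°
  b3     pos=(+0.145,+0.062) vel=(+0.000,+0.000) ωy=+0.00 pitch=+44.2°

Key-timestep trajectory:
   step    t(s)  b1.x    b1.z    b1.vx   b1.vz   b2.x    b2.z    b2.vx   b2.vz   b3.x    b3.z    b3.vx   b3.vz 
     26  0.1347   +0.000  +0.024  +0.000  +0.000   +0.071  +0.068  +0.095  -0.076   +0.127  +0.100  +0.222  -0.325
     53  0.2746   +0.000  +0.024  +0.000  +0.000   +0.085  +0.056  +0.049  +0.014   +0.149  +0.063  +0.036  +0.023
     80  0.4145   +0.000  +0.024  +0.000  +0.000   +0.082  +0.056  -0.086  -0.018   +0.147  +0.063  -0.062  -0.029


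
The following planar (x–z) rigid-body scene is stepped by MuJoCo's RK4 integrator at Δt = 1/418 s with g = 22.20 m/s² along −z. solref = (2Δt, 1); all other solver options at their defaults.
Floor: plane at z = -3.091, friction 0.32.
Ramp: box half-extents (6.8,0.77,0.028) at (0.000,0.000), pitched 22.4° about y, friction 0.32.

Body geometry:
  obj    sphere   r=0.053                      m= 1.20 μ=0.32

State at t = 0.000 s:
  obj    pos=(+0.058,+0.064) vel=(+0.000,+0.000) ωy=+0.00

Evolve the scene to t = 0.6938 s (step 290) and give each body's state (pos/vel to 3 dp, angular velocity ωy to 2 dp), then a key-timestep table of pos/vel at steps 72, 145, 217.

State at t = 0.6938 s:
  obj    pos=(+1.403,-0.490) vel=(+3.876,-1.598) ωy=+79.09

Key-timestep trajectory:
   step    t(s)  obj.x    obj.z    obj.vx   obj.vz 
     72  0.1722   +0.141  +0.030  +0.962  -0.397
    145  0.3469   +0.394  -0.075  +1.938  -0.799
    217  0.5191   +0.811  -0.247  +2.900  -1.195


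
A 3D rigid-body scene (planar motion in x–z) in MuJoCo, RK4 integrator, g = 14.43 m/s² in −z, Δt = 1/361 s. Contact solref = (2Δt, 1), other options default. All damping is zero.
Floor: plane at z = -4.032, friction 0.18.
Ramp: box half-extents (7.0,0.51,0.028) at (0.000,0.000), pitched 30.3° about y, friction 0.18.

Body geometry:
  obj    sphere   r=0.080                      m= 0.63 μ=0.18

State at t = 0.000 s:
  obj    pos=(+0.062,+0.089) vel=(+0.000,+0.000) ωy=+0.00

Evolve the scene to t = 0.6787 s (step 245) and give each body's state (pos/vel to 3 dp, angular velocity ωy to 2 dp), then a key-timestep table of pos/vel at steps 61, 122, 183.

State at t = 0.6787 s:
  obj    pos=(+1.096,-0.515) vel=(+3.047,-1.781) ωy=+44.10

Key-timestep trajectory:
   step    t(s)  obj.x    obj.z    obj.vx   obj.vz 
     61  0.1690   +0.126  +0.051  +0.759  -0.443
    122  0.3380   +0.318  -0.061  +1.518  -0.887
    183  0.5069   +0.639  -0.248  +2.276  -1.330


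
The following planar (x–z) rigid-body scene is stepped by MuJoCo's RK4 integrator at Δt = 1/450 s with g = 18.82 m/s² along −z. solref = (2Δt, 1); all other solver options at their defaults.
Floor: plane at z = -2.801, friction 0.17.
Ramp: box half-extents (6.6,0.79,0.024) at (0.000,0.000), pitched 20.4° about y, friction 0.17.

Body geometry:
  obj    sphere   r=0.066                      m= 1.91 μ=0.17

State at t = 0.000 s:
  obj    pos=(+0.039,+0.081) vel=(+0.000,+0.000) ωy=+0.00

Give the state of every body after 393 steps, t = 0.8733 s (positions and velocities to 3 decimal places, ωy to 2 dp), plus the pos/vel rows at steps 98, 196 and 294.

State at t = 0.8733 s:
  obj    pos=(+1.714,-0.541) vel=(+3.836,-1.426) ωy=+62.00

Key-timestep trajectory:
   step    t(s)  obj.x    obj.z    obj.vx   obj.vz 
     98  0.2178   +0.143  +0.043  +0.957  -0.356
    196  0.4356   +0.456  -0.073  +1.913  -0.711
    294  0.6533   +0.977  -0.267  +2.870  -1.067


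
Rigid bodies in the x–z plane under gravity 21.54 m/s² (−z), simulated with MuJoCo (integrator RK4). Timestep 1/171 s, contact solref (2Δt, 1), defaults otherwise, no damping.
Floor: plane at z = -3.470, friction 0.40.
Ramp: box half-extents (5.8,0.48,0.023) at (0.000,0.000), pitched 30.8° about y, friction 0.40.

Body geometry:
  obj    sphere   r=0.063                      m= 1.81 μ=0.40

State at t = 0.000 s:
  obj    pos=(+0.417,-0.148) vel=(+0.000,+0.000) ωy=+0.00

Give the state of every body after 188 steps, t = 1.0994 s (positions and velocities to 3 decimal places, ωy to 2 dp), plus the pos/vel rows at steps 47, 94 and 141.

State at t = 1.0994 s:
  obj    pos=(+4.506,-2.586) vel=(+7.439,-4.435) ωy=+137.46

Key-timestep trajectory:
   step    t(s)  obj.x    obj.z    obj.vx   obj.vz 
     47  0.2749   +0.673  -0.301  +1.860  -1.109
     94  0.5497   +1.439  -0.758  +3.720  -2.217
    141  0.8246   +2.717  -1.520  +5.579  -3.326


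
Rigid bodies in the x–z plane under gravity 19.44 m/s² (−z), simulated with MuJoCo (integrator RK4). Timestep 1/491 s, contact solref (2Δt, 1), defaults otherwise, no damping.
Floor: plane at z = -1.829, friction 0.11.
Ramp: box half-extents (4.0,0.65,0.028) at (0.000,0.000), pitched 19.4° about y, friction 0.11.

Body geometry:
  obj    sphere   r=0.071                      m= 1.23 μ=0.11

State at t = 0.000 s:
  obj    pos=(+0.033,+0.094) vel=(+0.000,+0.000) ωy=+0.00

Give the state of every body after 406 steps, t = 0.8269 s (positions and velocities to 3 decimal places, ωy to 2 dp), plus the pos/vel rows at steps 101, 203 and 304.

State at t = 0.8269 s:
  obj    pos=(+1.520,-0.430) vel=(+3.597,-1.267) ωy=+53.71

Key-timestep trajectory:
   step    t(s)  obj.x    obj.z    obj.vx   obj.vz 
    101  0.2057   +0.125  +0.061  +0.895  -0.315
    203  0.4134   +0.405  -0.038  +1.799  -0.633
    304  0.6191   +0.867  -0.200  +2.694  -0.949


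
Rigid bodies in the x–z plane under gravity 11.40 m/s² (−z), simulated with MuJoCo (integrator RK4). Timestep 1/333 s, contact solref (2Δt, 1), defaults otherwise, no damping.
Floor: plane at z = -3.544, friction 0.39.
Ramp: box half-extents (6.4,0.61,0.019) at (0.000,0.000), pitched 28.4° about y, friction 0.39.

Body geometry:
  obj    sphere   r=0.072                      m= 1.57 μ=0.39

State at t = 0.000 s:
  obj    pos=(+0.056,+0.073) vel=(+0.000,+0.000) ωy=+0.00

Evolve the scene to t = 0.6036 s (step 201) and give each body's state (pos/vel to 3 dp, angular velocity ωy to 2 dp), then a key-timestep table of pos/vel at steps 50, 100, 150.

State at t = 0.6036 s:
  obj    pos=(+0.677,-0.262) vel=(+2.056,-1.112) ωy=+32.46

Key-timestep trajectory:
   step    t(s)  obj.x    obj.z    obj.vx   obj.vz 
     50  0.1502   +0.094  +0.052  +0.512  -0.277
    100  0.3003   +0.210  -0.010  +1.023  -0.553
    150  0.4505   +0.402  -0.114  +1.535  -0.830


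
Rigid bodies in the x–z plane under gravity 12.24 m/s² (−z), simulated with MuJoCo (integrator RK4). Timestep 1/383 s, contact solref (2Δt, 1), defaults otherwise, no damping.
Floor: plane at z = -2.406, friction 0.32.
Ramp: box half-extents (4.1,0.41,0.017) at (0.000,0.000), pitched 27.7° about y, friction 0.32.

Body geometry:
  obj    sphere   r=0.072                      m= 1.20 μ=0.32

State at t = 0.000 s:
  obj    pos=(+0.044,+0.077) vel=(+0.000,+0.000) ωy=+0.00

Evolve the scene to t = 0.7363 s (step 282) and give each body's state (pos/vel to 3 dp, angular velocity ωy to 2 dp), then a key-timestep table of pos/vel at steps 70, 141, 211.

State at t = 0.7363 s:
  obj    pos=(+1.020,-0.435) vel=(+2.649,-1.391) ωy=+41.55

Key-timestep trajectory:
   step    t(s)  obj.x    obj.z    obj.vx   obj.vz 
     70  0.1828   +0.104  +0.046  +0.658  -0.345
    141  0.3681   +0.288  -0.051  +1.325  -0.696
    211  0.5509   +0.590  -0.209  +1.982  -1.041


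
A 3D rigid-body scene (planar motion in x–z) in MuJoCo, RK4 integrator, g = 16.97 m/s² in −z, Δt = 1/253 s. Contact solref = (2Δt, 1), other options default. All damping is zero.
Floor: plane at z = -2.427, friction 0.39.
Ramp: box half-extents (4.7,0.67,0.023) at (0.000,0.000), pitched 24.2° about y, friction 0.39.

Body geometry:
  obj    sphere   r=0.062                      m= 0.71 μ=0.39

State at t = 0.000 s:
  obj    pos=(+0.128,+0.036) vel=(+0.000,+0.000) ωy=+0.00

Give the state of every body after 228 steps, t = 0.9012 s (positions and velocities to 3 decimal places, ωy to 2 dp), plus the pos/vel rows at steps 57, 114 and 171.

State at t = 0.9012 s:
  obj    pos=(+1.968,-0.791) vel=(+4.084,-1.836) ωy=+72.21

Key-timestep trajectory:
   step    t(s)  obj.x    obj.z    obj.vx   obj.vz 
     57  0.2253   +0.243  -0.016  +1.021  -0.459
    114  0.4506   +0.588  -0.171  +2.042  -0.918
    171  0.6759   +1.163  -0.430  +3.063  -1.377


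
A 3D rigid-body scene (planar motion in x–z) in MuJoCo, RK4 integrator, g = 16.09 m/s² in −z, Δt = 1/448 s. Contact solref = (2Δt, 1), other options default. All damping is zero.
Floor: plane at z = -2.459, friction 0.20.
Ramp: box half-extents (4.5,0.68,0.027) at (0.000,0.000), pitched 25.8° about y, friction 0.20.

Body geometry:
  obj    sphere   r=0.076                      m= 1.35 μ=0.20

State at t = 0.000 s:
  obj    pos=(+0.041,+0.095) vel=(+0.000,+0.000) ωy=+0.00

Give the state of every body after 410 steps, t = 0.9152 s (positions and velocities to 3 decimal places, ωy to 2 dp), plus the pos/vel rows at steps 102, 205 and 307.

State at t = 0.9152 s:
  obj    pos=(+1.927,-0.817) vel=(+4.122,-1.992) ωy=+60.23

Key-timestep trajectory:
   step    t(s)  obj.x    obj.z    obj.vx   obj.vz 
    102  0.2277   +0.158  +0.038  +1.026  -0.496
    205  0.4576   +0.512  -0.133  +2.061  -0.996
    307  0.6853   +1.098  -0.417  +3.086  -1.492


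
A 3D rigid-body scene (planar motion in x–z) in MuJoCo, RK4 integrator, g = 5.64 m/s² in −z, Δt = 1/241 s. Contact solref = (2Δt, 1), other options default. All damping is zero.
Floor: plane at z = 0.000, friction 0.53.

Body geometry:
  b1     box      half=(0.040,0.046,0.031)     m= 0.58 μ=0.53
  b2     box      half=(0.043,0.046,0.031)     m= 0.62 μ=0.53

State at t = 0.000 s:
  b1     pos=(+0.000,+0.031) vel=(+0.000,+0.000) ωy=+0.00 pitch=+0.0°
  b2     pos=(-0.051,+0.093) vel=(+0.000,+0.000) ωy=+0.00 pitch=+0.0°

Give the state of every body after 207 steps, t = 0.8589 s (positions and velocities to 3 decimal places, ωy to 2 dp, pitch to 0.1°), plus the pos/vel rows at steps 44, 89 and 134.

State at t = 0.8589 s:
  b1     pos=(+0.000,+0.031) vel=(+0.000,+0.000) ωy=+0.00 pitch=+0.0°
  b2     pos=(-0.094,+0.043) vel=(+0.000,+0.000) ωy=+0.00 pitch=-90.0°

Key-timestep trajectory:
   step    t(s)  b1.x    b1.z    b1.vx   b1.vz   b2.x    b2.z    b2.vx   b2.vz 
     44  0.1826   +0.000  +0.031  +0.000  +0.000   -0.068  +0.080  -0.165  -0.234
     89  0.3693   +0.000  +0.031  +0.000  +0.000   -0.104  +0.049  -0.079  +0.034
    134  0.5560   +0.000  +0.031  +0.000  +0.000   -0.095  +0.044  +0.189  -0.125


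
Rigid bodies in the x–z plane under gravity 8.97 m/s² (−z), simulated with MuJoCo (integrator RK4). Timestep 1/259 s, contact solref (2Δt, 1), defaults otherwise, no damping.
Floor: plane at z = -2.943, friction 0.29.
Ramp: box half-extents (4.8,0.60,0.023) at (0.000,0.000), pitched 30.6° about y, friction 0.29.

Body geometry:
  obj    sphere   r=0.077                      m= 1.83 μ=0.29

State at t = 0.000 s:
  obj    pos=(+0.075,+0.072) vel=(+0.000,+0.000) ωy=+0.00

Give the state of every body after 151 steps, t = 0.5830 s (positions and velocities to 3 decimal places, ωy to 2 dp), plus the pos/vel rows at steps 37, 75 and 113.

State at t = 0.5830 s:
  obj    pos=(+0.552,-0.210) vel=(+1.637,-0.968) ωy=+24.69

Key-timestep trajectory:
   step    t(s)  obj.x    obj.z    obj.vx   obj.vz 
     37  0.1429   +0.104  +0.055  +0.401  -0.237
     75  0.2896   +0.193  +0.002  +0.813  -0.481
    113  0.4363   +0.342  -0.086  +1.225  -0.724


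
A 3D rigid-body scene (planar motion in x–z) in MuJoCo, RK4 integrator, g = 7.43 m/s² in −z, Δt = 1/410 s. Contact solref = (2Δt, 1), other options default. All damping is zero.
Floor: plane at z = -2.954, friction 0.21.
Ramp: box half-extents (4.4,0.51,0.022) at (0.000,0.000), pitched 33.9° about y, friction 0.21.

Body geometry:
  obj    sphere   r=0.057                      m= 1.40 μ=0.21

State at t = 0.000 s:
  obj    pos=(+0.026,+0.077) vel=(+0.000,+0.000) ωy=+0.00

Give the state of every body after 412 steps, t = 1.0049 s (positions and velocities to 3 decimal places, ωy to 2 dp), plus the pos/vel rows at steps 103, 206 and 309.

State at t = 1.0049 s:
  obj    pos=(+1.267,-0.756) vel=(+2.469,-1.659) ωy=+52.18

Key-timestep trajectory:
   step    t(s)  obj.x    obj.z    obj.vx   obj.vz 
    103  0.2512   +0.104  +0.025  +0.617  -0.415
    206  0.5024   +0.337  -0.131  +1.235  -0.830
    309  0.7537   +0.724  -0.392  +1.852  -1.244


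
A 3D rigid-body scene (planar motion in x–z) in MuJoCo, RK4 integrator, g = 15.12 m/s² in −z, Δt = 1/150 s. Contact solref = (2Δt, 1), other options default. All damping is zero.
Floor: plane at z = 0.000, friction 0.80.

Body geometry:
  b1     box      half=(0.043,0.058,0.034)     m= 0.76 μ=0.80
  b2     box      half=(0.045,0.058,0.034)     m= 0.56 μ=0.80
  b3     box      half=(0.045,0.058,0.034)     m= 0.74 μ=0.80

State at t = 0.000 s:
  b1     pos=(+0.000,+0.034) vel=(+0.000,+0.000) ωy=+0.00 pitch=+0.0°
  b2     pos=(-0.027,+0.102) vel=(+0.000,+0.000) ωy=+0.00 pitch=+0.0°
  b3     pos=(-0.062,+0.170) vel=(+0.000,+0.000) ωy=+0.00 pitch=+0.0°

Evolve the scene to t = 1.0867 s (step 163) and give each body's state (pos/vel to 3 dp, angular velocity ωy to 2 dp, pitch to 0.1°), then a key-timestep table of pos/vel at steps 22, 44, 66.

State at t = 1.0867 s:
  b1     pos=(+0.000,+0.034) vel=(+0.000,+0.000) ωy=+0.00 pitch=+0.0°
  b2     pos=(-0.081,+0.045) vel=(+0.000,+0.000) ωy=+0.00 pitch=-90.0°
  b3     pos=(-0.177,+0.045) vel=(+0.000,+0.000) ωy=+0.00 pitch=-90.0°

Key-timestep trajectory:
   step    t(s)  b1.x    b1.z    b1.vx   b1.vz   b2.x    b2.z    b2.vx   b2.vz   b3.x    b3.z    b3.vx   b3.vz 
     22  0.1467   +0.000  +0.034  +0.001  +0.000   -0.032  +0.103  -0.077  +0.025   -0.076  +0.166  -0.213  -0.069
     44  0.2933   +0.000  +0.034  +0.001  +0.001   -0.062  +0.100  -0.372  -0.243   -0.140  +0.108  -0.591  -1.102
     66  0.4400   +0.000  +0.034  +0.000  +0.000   -0.080  +0.045  -0.026  +0.012   -0.183  +0.048  +0.124  -0.069


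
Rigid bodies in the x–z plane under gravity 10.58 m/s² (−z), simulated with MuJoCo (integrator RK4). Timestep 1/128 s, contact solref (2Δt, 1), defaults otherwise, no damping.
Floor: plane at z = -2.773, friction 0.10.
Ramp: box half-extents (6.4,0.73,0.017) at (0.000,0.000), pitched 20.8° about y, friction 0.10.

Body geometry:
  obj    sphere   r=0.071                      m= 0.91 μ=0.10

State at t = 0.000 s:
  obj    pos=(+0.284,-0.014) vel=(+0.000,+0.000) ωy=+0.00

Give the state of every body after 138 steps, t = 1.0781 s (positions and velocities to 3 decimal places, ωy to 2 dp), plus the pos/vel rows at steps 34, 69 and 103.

State at t = 1.0781 s:
  obj    pos=(+1.788,-0.585) vel=(+2.789,-1.063) ωy=+37.50

Key-timestep trajectory:
   step    t(s)  obj.x    obj.z    obj.vx   obj.vz 
     34  0.2656   +0.375  -0.048  +0.686  -0.265
     69  0.5391   +0.660  -0.157  +1.396  -0.528
    103  0.8047   +1.122  -0.332  +2.076  -0.814


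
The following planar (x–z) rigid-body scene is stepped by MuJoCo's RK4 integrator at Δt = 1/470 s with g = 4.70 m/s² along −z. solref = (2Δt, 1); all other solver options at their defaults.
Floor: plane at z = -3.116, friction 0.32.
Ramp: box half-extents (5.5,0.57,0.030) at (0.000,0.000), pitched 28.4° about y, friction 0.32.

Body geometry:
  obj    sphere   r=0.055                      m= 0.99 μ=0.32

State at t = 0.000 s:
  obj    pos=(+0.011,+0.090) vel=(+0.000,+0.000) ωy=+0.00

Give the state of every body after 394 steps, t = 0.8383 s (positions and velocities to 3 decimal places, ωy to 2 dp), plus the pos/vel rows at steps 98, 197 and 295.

State at t = 0.8383 s:
  obj    pos=(+0.505,-0.176) vel=(+1.177,-0.637) ωy=+24.33

Key-timestep trajectory:
   step    t(s)  obj.x    obj.z    obj.vx   obj.vz 
     98  0.2085   +0.042  +0.074  +0.293  -0.158
    197  0.4191   +0.135  +0.024  +0.589  -0.318
    295  0.6277   +0.288  -0.059  +0.882  -0.477


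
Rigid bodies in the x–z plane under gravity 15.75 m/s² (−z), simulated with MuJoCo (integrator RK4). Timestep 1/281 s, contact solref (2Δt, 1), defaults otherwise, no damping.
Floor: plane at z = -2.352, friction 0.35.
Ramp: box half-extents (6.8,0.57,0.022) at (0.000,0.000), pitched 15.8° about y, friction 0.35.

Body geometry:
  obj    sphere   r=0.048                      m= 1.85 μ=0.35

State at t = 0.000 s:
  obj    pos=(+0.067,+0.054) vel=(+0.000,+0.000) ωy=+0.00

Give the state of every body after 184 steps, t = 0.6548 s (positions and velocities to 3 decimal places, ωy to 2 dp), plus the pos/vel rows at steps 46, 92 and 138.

State at t = 0.6548 s:
  obj    pos=(+0.699,-0.125) vel=(+1.930,-0.546) ωy=+41.78

Key-timestep trajectory:
   step    t(s)  obj.x    obj.z    obj.vx   obj.vz 
     46  0.1637   +0.106  +0.043  +0.483  -0.137
     92  0.3274   +0.225  +0.009  +0.965  -0.273
    138  0.4911   +0.422  -0.047  +1.448  -0.410


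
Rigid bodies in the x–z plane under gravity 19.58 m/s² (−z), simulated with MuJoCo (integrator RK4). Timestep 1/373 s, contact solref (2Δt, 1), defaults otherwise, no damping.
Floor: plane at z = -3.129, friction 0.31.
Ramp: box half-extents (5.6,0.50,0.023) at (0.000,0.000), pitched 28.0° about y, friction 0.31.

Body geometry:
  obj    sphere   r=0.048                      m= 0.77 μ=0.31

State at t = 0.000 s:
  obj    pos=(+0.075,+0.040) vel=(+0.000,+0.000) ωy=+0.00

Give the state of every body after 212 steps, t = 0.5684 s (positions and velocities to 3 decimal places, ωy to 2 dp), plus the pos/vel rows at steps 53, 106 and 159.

State at t = 0.5684 s:
  obj    pos=(+1.012,-0.457) vel=(+3.295,-1.752) ωy=+77.73

Key-timestep trajectory:
   step    t(s)  obj.x    obj.z    obj.vx   obj.vz 
     53  0.1421   +0.134  +0.009  +0.824  -0.438
    106  0.2842   +0.309  -0.084  +1.648  -0.876
    159  0.4263   +0.602  -0.240  +2.471  -1.314


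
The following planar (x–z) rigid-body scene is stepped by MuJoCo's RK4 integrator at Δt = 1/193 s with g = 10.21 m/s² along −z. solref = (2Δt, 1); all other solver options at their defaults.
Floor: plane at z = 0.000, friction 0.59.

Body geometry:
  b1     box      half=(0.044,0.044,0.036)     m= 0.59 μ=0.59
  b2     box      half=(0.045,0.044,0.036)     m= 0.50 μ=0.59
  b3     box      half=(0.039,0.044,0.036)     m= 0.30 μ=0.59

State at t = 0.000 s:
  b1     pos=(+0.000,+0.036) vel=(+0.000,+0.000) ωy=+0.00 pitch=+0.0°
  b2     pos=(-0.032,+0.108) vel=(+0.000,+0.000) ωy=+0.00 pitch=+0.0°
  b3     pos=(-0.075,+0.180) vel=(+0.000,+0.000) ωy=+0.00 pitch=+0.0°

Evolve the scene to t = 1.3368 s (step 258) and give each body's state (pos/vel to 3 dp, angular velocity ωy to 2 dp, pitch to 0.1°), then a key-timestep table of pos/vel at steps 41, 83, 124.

State at t = 1.3368 s:
  b1     pos=(+0.000,+0.036) vel=(+0.000,+0.000) ωy=+0.00 pitch=+0.0°
  b2     pos=(-0.088,+0.045) vel=(+0.000,+0.000) ωy=+0.00 pitch=-90.0°
  b3     pos=(-0.189,+0.039) vel=(+0.000,+0.000) ωy=+0.00 pitch=-90.0°

Key-timestep trajectory:
   step    t(s)  b1.x    b1.z    b1.vx   b1.vz   b2.x    b2.z    b2.vx   b2.vz   b3.x    b3.z    b3.vx   b3.vz 
     41  0.2124   +0.000  +0.036  +0.000  +0.000   -0.040  +0.110  -0.102  +0.011   -0.098  +0.170  -0.269  -0.157
     83  0.4301   +0.000  +0.036  +0.000  +0.000   -0.093  +0.046  -0.226  -0.899   -0.195  +0.041  -0.252  +0.334
    124  0.6425   +0.000  +0.036  +0.000  +0.000   -0.088  +0.045  +0.000  +0.000   -0.210  +0.051  +0.120  -0.048


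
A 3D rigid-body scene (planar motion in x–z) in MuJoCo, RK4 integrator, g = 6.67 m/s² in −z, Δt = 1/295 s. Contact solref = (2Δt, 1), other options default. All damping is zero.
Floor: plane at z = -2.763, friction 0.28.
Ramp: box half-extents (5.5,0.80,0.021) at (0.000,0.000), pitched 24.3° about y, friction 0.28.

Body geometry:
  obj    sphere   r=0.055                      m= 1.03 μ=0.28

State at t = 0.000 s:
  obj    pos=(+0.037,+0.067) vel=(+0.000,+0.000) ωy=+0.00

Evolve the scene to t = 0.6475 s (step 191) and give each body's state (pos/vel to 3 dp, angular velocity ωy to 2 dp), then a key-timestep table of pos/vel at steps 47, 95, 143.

State at t = 0.6475 s:
  obj    pos=(+0.412,-0.102) vel=(+1.157,-0.522) ωy=+23.08

Key-timestep trajectory:
   step    t(s)  obj.x    obj.z    obj.vx   obj.vz 
     47  0.1593   +0.060  +0.056  +0.285  -0.129
     95  0.3220   +0.130  +0.025  +0.575  -0.260
    143  0.4847   +0.247  -0.028  +0.866  -0.391


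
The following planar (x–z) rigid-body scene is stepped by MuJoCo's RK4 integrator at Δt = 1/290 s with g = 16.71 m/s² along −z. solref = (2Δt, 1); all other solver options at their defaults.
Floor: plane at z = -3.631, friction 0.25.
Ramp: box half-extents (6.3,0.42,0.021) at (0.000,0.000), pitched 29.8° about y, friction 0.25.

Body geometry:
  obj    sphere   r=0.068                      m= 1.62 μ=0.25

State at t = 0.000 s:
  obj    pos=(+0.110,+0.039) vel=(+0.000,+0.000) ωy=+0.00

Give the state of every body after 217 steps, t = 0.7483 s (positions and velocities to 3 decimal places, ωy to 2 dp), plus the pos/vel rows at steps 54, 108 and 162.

State at t = 0.7483 s:
  obj    pos=(+1.551,-0.786) vel=(+3.852,-2.206) ωy=+65.26

Key-timestep trajectory:
   step    t(s)  obj.x    obj.z    obj.vx   obj.vz 
     54  0.1862   +0.200  -0.012  +0.959  -0.549
    108  0.3724   +0.467  -0.165  +1.917  -1.098
    162  0.5586   +0.914  -0.421  +2.876  -1.647


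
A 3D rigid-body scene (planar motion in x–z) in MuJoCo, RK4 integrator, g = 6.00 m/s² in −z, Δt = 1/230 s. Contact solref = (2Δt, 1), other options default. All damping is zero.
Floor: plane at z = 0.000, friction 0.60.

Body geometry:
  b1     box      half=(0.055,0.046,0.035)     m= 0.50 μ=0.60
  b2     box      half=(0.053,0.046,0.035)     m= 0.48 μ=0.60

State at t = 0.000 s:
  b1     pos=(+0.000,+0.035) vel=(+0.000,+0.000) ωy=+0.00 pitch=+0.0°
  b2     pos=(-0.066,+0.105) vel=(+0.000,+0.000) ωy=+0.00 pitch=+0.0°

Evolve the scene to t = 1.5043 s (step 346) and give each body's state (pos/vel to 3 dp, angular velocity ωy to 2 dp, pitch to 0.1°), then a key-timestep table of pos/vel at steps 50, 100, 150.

State at t = 1.5043 s:
  b1     pos=(+0.000,+0.035) vel=(+0.000,+0.000) ωy=+0.00 pitch=+0.0°
  b2     pos=(-0.117,+0.053) vel=(+0.000,+0.000) ωy=+0.00 pitch=-90.0°

Key-timestep trajectory:
   step    t(s)  b1.x    b1.z    b1.vx   b1.vz   b2.x    b2.z    b2.vx   b2.vz 
     50  0.2174   +0.000  +0.035  +0.000  +0.000   -0.088  +0.087  -0.179  -0.302
    100  0.4348   +0.000  +0.035  +0.000  +0.000   -0.131  +0.060  -0.043  +0.015
    150  0.6522   +0.000  +0.035  +0.000  +0.000   -0.113  +0.055  +0.035  +0.027


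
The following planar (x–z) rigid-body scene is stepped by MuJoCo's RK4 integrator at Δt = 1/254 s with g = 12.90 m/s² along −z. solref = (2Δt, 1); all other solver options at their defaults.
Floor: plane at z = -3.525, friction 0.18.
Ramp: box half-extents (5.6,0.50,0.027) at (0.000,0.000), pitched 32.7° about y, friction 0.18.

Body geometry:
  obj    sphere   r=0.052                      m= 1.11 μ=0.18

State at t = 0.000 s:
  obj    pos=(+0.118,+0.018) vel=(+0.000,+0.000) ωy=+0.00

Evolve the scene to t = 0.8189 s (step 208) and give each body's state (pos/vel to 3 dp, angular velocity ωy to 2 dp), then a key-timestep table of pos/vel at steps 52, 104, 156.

State at t = 0.8189 s:
  obj    pos=(+1.534,-0.891) vel=(+3.454,-2.225) ωy=+76.80

Key-timestep trajectory:
   step    t(s)  obj.x    obj.z    obj.vx   obj.vz 
     52  0.2047   +0.207  -0.039  +0.867  -0.549
    104  0.4094   +0.472  -0.209  +1.730  -1.107
    156  0.6142   +0.914  -0.493  +2.595  -1.659


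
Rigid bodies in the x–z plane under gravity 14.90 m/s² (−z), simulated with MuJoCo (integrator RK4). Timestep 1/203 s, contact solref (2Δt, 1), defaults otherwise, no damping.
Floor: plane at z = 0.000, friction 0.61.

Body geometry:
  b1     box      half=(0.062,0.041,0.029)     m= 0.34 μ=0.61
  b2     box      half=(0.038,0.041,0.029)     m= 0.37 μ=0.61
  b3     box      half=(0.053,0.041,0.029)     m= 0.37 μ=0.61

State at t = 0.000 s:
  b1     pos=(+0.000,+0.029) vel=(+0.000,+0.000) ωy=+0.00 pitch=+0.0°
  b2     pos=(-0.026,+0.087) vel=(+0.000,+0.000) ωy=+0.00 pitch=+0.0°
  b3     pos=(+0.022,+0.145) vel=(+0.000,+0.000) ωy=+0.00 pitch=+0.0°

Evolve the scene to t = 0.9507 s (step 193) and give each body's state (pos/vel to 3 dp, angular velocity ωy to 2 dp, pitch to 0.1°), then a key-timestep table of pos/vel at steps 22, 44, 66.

State at t = 0.9507 s:
  b1     pos=(+0.000,+0.029) vel=(+0.000,+0.000) ωy=+0.00 pitch=+0.0°
  b2     pos=(-0.026,+0.087) vel=(+0.000,+0.000) ωy=+0.00 pitch=+0.0°
  b3     pos=(+0.144,+0.029) vel=(+0.000,+0.000) ωy=+0.00 pitch=+180.0°

Key-timestep trajectory:
   step    t(s)  b1.x    b1.z    b1.vx   b1.vz   b2.x    b2.z    b2.vx   b2.vz   b3.x    b3.z    b3.vx   b3.vz 
     22  0.1084   +0.000  +0.029  +0.000  +0.000   -0.026  +0.087  -0.001  +0.000   +0.034  +0.137  +0.232  -0.228
     44  0.2167   +0.000  +0.029  -0.001  +0.000   -0.026  +0.087  -0.001  +0.000   +0.072  +0.112  +0.481  -0.231
     66  0.3251   +0.000  +0.029  +0.000  +0.000   -0.026  +0.087  +0.000  +0.000   +0.132  +0.045  +0.570  -1.349


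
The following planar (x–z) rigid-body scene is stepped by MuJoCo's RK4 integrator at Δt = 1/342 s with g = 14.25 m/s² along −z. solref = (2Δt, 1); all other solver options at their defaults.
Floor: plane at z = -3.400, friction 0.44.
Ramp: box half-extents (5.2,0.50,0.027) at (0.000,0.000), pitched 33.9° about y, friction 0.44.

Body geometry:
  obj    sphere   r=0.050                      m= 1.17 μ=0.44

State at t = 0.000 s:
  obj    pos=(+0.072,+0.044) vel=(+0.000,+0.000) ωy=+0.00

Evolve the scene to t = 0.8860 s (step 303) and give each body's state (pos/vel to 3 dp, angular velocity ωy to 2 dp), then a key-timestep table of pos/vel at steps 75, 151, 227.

State at t = 0.8860 s:
  obj    pos=(+1.922,-1.198) vel=(+4.175,-2.805) ωy=+100.58

Key-timestep trajectory:
   step    t(s)  obj.x    obj.z    obj.vx   obj.vz 
     75  0.2193   +0.186  -0.032  +1.033  -0.694
    151  0.4415   +0.532  -0.264  +2.081  -1.398
    227  0.6637   +1.110  -0.653  +3.128  -2.102


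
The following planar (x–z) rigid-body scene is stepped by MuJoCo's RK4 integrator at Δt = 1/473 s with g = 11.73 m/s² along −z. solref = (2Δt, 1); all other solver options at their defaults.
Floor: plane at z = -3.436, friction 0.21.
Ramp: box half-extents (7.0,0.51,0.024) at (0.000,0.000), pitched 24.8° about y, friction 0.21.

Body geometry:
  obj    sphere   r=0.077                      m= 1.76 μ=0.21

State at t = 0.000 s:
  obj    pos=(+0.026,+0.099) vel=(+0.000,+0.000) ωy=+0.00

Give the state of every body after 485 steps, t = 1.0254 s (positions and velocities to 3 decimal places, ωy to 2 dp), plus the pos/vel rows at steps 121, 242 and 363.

State at t = 1.0254 s:
  obj    pos=(+1.703,-0.676) vel=(+3.271,-1.512) ωy=+46.80

Key-timestep trajectory:
   step    t(s)  obj.x    obj.z    obj.vx   obj.vz 
    121  0.2558   +0.131  +0.051  +0.816  -0.377
    242  0.5116   +0.444  -0.094  +1.632  -0.754
    363  0.7674   +0.966  -0.335  +2.448  -1.131


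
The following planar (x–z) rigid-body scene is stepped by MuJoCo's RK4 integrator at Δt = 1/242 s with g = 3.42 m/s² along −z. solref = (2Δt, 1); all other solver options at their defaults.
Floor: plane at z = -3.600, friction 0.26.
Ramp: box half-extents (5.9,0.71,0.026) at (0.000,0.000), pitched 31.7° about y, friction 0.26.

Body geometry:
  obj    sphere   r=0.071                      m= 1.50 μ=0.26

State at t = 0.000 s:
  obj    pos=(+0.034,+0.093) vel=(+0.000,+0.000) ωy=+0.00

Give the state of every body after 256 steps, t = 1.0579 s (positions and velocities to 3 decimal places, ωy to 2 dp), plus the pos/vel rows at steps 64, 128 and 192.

State at t = 1.0579 s:
  obj    pos=(+0.645,-0.284) vel=(+1.155,-0.714) ωy=+19.12

Key-timestep trajectory:
   step    t(s)  obj.x    obj.z    obj.vx   obj.vz 
     64  0.2645   +0.072  +0.069  +0.289  -0.178
    128  0.5289   +0.187  -0.001  +0.578  -0.357
    192  0.7934   +0.378  -0.119  +0.867  -0.535


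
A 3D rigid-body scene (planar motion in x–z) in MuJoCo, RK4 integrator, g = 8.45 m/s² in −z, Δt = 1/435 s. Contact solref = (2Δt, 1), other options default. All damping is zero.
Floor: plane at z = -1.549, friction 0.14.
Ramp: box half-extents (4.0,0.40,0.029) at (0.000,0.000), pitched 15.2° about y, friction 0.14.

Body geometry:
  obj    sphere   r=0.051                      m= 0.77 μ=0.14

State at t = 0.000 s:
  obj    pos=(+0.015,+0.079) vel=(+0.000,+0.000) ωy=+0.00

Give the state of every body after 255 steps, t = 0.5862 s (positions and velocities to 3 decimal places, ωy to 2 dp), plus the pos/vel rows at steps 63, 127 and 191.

State at t = 0.5862 s:
  obj    pos=(+0.277,+0.008) vel=(+0.895,-0.243) ωy=+18.19

Key-timestep trajectory:
   step    t(s)  obj.x    obj.z    obj.vx   obj.vz 
     63  0.1448   +0.031  +0.074  +0.221  -0.060
    127  0.2920   +0.080  +0.061  +0.446  -0.121
    191  0.4391   +0.162  +0.039  +0.671  -0.182


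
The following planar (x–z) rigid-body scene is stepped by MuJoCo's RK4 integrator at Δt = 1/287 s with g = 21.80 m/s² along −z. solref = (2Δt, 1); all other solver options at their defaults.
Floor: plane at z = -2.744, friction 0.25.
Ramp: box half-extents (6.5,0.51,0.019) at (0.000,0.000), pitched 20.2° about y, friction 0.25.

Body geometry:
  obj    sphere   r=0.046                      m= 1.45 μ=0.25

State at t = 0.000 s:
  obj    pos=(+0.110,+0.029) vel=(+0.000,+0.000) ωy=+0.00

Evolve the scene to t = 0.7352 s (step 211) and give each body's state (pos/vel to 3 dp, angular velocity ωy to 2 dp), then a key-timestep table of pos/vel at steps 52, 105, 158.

State at t = 0.7352 s:
  obj    pos=(+1.474,-0.473) vel=(+3.710,-1.365) ωy=+85.92

Key-timestep trajectory:
   step    t(s)  obj.x    obj.z    obj.vx   obj.vz 
     52  0.1812   +0.193  -0.002  +0.914  -0.336
    105  0.3659   +0.448  -0.095  +1.846  -0.679
    158  0.5505   +0.875  -0.253  +2.778  -1.022


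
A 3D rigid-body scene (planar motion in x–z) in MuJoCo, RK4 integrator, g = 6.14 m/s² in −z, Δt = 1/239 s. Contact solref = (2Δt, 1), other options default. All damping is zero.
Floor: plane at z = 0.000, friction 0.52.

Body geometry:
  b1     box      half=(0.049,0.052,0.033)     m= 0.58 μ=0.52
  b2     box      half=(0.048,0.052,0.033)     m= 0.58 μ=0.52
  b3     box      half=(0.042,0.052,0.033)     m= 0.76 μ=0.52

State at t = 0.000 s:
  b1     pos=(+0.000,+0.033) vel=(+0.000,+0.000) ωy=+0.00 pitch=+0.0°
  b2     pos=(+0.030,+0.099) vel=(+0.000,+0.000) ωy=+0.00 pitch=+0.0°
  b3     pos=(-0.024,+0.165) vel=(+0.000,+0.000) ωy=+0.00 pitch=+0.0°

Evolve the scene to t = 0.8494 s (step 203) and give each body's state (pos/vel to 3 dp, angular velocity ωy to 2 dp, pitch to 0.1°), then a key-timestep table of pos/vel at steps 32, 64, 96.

State at t = 0.8494 s:
  b1     pos=(+0.000,+0.033) vel=(+0.000,+0.000) ωy=+0.00 pitch=+0.0°
  b2     pos=(+0.030,+0.099) vel=(+0.000,+0.000) ωy=+0.00 pitch=+0.0°
  b3     pos=(-0.130,+0.033) vel=(+0.000,+0.000) ωy=+0.00 pitch=+180.0°

Key-timestep trajectory:
   step    t(s)  b1.x    b1.z    b1.vx   b1.vz   b2.x    b2.z    b2.vx   b2.vz   b3.x    b3.z    b3.vx   b3.vz 
     32  0.1339   +0.000  +0.033  +0.000  +0.000   +0.030  +0.099  +0.000  +0.000   -0.030  +0.163  -0.098  -0.036
     64  0.2678   +0.000  +0.033  +0.000  +0.000   +0.030  +0.099  +0.000  +0.000   -0.051  +0.141  -0.193  -0.426
     96  0.4017   +0.000  +0.033  +0.000  +0.000   +0.030  +0.099  +0.000  +0.000   -0.098  +0.082  -0.464  -0.571
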